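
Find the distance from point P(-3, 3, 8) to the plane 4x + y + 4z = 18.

distance = |a·x₀ + b·y₀ + c·z₀ - d| / √(a² + b² + c²)
  = |4·(-3) + 1·3 + 4·8 - 18| / √(4² + 1² + 4²)
  = |-12 + 3 + 32 - 18| / √(16 + 1 + 16)
  = |5| / √33
  = 5 / 5.745
  ≈ 0.8704

0.8704


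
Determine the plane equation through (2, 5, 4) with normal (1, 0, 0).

The plane through P with normal n = (a, b, c) satisfies n·(r - P) = 0,
i.e. ax + by + cz = a·x₀ + b·y₀ + c·z₀.
d = 1·2 + 0·5 + 0·4
  = 2 + 0 + 0
  = 2
Equation: x = 2

x = 2


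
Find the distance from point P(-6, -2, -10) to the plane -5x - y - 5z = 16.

distance = |a·x₀ + b·y₀ + c·z₀ - d| / √(a² + b² + c²)
  = |(-5)·(-6) + (-1)·(-2) + (-5)·(-10) - 16| / √((-5)² + (-1)² + (-5)²)
  = |30 + 2 + 50 - 16| / √(25 + 1 + 25)
  = |66| / √51
  = 66 / 7.141
  ≈ 9.242

9.242


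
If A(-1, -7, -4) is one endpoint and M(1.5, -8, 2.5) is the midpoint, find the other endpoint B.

B = 2M - A
  = (2·1.5 - (-1), 2·(-8) - (-7), 2·2.5 - (-4))
  = (3 + 1, -16 + 7, 5 + 4)
  = (4, -9, 9)

(4, -9, 9)


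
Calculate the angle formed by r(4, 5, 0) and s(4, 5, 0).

r·s = 4·4 + 5·5 + 0·0 = 16 + 25 + 0 = 41
|r| = √(4² + 5² + 0²) = √41 ≈ 6.403
|s| = √(4² + 5² + 0²) = √41 ≈ 6.403
cos θ = (r·s)/(|r||s|) = 41/(6.403·6.403) ≈ 1
θ = arccos(1) ≈ 0°

0°


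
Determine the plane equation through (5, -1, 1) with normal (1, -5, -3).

The plane through P with normal n = (a, b, c) satisfies n·(r - P) = 0,
i.e. ax + by + cz = a·x₀ + b·y₀ + c·z₀.
d = 1·5 + (-5)·(-1) + (-3)·1
  = 5 + 5 - 3
  = 7
Equation: x - 5y - 3z = 7

x - 5y - 3z = 7


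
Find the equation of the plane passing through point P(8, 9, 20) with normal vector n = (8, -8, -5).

The plane through P with normal n = (a, b, c) satisfies n·(r - P) = 0,
i.e. ax + by + cz = a·x₀ + b·y₀ + c·z₀.
d = 8·8 + (-8)·9 + (-5)·20
  = 64 - 72 - 100
  = -108
Equation: 8x - 8y - 5z = -108

8x - 8y - 5z = -108


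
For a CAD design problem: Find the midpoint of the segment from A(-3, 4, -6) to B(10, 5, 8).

M = ((x₁+x₂)/2, (y₁+y₂)/2, (z₁+z₂)/2)
  = ((-3 + 10)/2, (4 + 5)/2, (-6 + 8)/2)
  = (7/2, 9/2, 2/2)
  = (3.5, 4.5, 1)

(3.5, 4.5, 1)


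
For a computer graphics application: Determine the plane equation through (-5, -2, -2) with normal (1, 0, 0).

The plane through P with normal n = (a, b, c) satisfies n·(r - P) = 0,
i.e. ax + by + cz = a·x₀ + b·y₀ + c·z₀.
d = 1·(-5) + 0·(-2) + 0·(-2)
  = -5 + 0 + 0
  = -5
Equation: x = -5

x = -5


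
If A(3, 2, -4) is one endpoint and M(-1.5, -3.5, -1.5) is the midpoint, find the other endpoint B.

B = 2M - A
  = (2·(-1.5) - 3, 2·(-3.5) - 2, 2·(-1.5) - (-4))
  = (-3 - 3, -7 - 2, -3 + 4)
  = (-6, -9, 1)

(-6, -9, 1)


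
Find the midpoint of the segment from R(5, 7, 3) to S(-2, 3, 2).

M = ((x₁+x₂)/2, (y₁+y₂)/2, (z₁+z₂)/2)
  = ((5 - 2)/2, (7 + 3)/2, (3 + 2)/2)
  = (3/2, 10/2, 5/2)
  = (1.5, 5, 2.5)

(1.5, 5, 2.5)


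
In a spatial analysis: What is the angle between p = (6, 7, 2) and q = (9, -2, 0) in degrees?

p·q = 6·9 + 7·(-2) + 2·0 = 54 - 14 + 0 = 40
|p| = √(6² + 7² + 2²) = √89 ≈ 9.434
|q| = √(9² + (-2)² + 0²) = √85 ≈ 9.22
cos θ = (p·q)/(|p||q|) = 40/(9.434·9.22) ≈ 0.4599
θ = arccos(0.4599) ≈ 62.62°

62.62°


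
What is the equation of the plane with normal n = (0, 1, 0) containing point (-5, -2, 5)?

The plane through P with normal n = (a, b, c) satisfies n·(r - P) = 0,
i.e. ax + by + cz = a·x₀ + b·y₀ + c·z₀.
d = 0·(-5) + 1·(-2) + 0·5
  = 0 - 2 + 0
  = -2
Equation: y = -2

y = -2


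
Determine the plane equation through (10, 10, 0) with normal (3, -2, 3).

The plane through P with normal n = (a, b, c) satisfies n·(r - P) = 0,
i.e. ax + by + cz = a·x₀ + b·y₀ + c·z₀.
d = 3·10 + (-2)·10 + 3·0
  = 30 - 20 + 0
  = 10
Equation: 3x - 2y + 3z = 10

3x - 2y + 3z = 10


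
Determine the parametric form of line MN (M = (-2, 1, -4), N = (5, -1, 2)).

Direction vector d = N - M = (5 + 2, -1 - 1, 2 + 4) = (7, -2, 6)
Parametric form r = M + t·d:
x = -2 + 7t, y = 1 - 2t, z = -4 + 6t

x = -2 + 7t, y = 1 - 2t, z = -4 + 6t


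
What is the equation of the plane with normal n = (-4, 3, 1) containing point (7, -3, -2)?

The plane through P with normal n = (a, b, c) satisfies n·(r - P) = 0,
i.e. ax + by + cz = a·x₀ + b·y₀ + c·z₀.
d = (-4)·7 + 3·(-3) + 1·(-2)
  = -28 - 9 - 2
  = -39
Equation: -4x + 3y + z = -39

-4x + 3y + z = -39


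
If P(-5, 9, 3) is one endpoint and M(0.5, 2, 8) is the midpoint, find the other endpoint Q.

Q = 2M - P
  = (2·0.5 - (-5), 2·2 - 9, 2·8 - 3)
  = (1 + 5, 4 - 9, 16 - 3)
  = (6, -5, 13)

(6, -5, 13)


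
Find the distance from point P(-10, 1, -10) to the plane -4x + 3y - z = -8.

distance = |a·x₀ + b·y₀ + c·z₀ - d| / √(a² + b² + c²)
  = |(-4)·(-10) + 3·1 + (-1)·(-10) - (-8)| / √((-4)² + 3² + (-1)²)
  = |40 + 3 + 10 + 8| / √(16 + 9 + 1)
  = |61| / √26
  = 61 / 5.099
  ≈ 11.96

11.96


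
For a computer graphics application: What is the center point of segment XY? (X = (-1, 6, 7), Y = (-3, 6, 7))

M = ((x₁+x₂)/2, (y₁+y₂)/2, (z₁+z₂)/2)
  = ((-1 - 3)/2, (6 + 6)/2, (7 + 7)/2)
  = (-4/2, 12/2, 14/2)
  = (-2, 6, 7)

(-2, 6, 7)


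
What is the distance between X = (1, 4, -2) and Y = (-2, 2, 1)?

d = √[(x₂-x₁)² + (y₂-y₁)² + (z₂-z₁)²]
  = √[(-3)² + (-2)² + 3²]
  = √[9 + 4 + 9]
  = √22
  ≈ 4.69

4.69


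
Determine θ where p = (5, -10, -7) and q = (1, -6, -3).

p·q = 5·1 + (-10)·(-6) + (-7)·(-3) = 5 + 60 + 21 = 86
|p| = √(5² + (-10)² + (-7)²) = √174 ≈ 13.19
|q| = √(1² + (-6)² + (-3)²) = √46 ≈ 6.782
cos θ = (p·q)/(|p||q|) = 86/(13.19·6.782) ≈ 0.9613
θ = arccos(0.9613) ≈ 16°

16°


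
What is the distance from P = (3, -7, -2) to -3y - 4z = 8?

distance = |a·x₀ + b·y₀ + c·z₀ - d| / √(a² + b² + c²)
  = |0·3 + (-3)·(-7) + (-4)·(-2) - 8| / √(0² + (-3)² + (-4)²)
  = |0 + 21 + 8 - 8| / √(0 + 9 + 16)
  = |21| / √25
  = 21 / 5
  ≈ 4.2

4.2


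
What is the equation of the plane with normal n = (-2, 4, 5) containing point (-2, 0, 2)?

The plane through P with normal n = (a, b, c) satisfies n·(r - P) = 0,
i.e. ax + by + cz = a·x₀ + b·y₀ + c·z₀.
d = (-2)·(-2) + 4·0 + 5·2
  = 4 + 0 + 10
  = 14
Equation: -2x + 4y + 5z = 14

-2x + 4y + 5z = 14


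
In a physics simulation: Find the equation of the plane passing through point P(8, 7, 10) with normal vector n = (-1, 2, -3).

The plane through P with normal n = (a, b, c) satisfies n·(r - P) = 0,
i.e. ax + by + cz = a·x₀ + b·y₀ + c·z₀.
d = (-1)·8 + 2·7 + (-3)·10
  = -8 + 14 - 30
  = -24
Equation: -x + 2y - 3z = -24

-x + 2y - 3z = -24


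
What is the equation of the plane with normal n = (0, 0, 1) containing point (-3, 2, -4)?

The plane through P with normal n = (a, b, c) satisfies n·(r - P) = 0,
i.e. ax + by + cz = a·x₀ + b·y₀ + c·z₀.
d = 0·(-3) + 0·2 + 1·(-4)
  = 0 + 0 - 4
  = -4
Equation: z = -4

z = -4


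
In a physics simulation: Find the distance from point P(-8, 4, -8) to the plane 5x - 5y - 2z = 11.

distance = |a·x₀ + b·y₀ + c·z₀ - d| / √(a² + b² + c²)
  = |5·(-8) + (-5)·4 + (-2)·(-8) - 11| / √(5² + (-5)² + (-2)²)
  = |-40 - 20 + 16 - 11| / √(25 + 25 + 4)
  = |-55| / √54
  = 55 / 7.348
  ≈ 7.485

7.485


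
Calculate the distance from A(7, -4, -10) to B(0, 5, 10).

d = √[(x₂-x₁)² + (y₂-y₁)² + (z₂-z₁)²]
  = √[(-7)² + 9² + 20²]
  = √[49 + 81 + 400]
  = √530
  ≈ 23.02

23.02


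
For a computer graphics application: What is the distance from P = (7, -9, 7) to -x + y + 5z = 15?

distance = |a·x₀ + b·y₀ + c·z₀ - d| / √(a² + b² + c²)
  = |(-1)·7 + 1·(-9) + 5·7 - 15| / √((-1)² + 1² + 5²)
  = |-7 - 9 + 35 - 15| / √(1 + 1 + 25)
  = |4| / √27
  = 4 / 5.196
  ≈ 0.7698

0.7698


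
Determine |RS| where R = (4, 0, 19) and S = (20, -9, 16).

d = √[(x₂-x₁)² + (y₂-y₁)² + (z₂-z₁)²]
  = √[16² + (-9)² + (-3)²]
  = √[256 + 81 + 9]
  = √346
  ≈ 18.6

18.6


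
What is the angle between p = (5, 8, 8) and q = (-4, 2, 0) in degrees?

p·q = 5·(-4) + 8·2 + 8·0 = -20 + 16 + 0 = -4
|p| = √(5² + 8² + 8²) = √153 ≈ 12.37
|q| = √((-4)² + 2² + 0²) = √20 ≈ 4.472
cos θ = (p·q)/(|p||q|) = -4/(12.37·4.472) ≈ -0.07231
θ = arccos(-0.07231) ≈ 94.15°

94.15°


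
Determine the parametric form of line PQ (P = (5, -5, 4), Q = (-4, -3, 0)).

Direction vector d = Q - P = (-4 - 5, -3 + 5, 0 - 4) = (-9, 2, -4)
Parametric form r = P + t·d:
x = 5 - 9t, y = -5 + 2t, z = 4 - 4t

x = 5 - 9t, y = -5 + 2t, z = 4 - 4t


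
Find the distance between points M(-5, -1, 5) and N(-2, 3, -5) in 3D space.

d = √[(x₂-x₁)² + (y₂-y₁)² + (z₂-z₁)²]
  = √[3² + 4² + (-10)²]
  = √[9 + 16 + 100]
  = √125
  ≈ 11.18

11.18


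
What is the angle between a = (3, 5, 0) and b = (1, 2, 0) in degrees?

a·b = 3·1 + 5·2 + 0·0 = 3 + 10 + 0 = 13
|a| = √(3² + 5² + 0²) = √34 ≈ 5.831
|b| = √(1² + 2² + 0²) = √5 ≈ 2.236
cos θ = (a·b)/(|a||b|) = 13/(5.831·2.236) ≈ 0.9971
θ = arccos(0.9971) ≈ 4.399°

4.399°


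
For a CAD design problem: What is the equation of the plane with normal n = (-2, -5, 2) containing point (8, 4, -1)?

The plane through P with normal n = (a, b, c) satisfies n·(r - P) = 0,
i.e. ax + by + cz = a·x₀ + b·y₀ + c·z₀.
d = (-2)·8 + (-5)·4 + 2·(-1)
  = -16 - 20 - 2
  = -38
Equation: -2x - 5y + 2z = -38

-2x - 5y + 2z = -38


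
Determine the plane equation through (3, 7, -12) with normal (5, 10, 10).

The plane through P with normal n = (a, b, c) satisfies n·(r - P) = 0,
i.e. ax + by + cz = a·x₀ + b·y₀ + c·z₀.
d = 5·3 + 10·7 + 10·(-12)
  = 15 + 70 - 120
  = -35
Equation: 5x + 10y + 10z = -35

5x + 10y + 10z = -35


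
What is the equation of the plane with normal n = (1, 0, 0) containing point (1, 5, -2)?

The plane through P with normal n = (a, b, c) satisfies n·(r - P) = 0,
i.e. ax + by + cz = a·x₀ + b·y₀ + c·z₀.
d = 1·1 + 0·5 + 0·(-2)
  = 1 + 0 + 0
  = 1
Equation: x = 1

x = 1


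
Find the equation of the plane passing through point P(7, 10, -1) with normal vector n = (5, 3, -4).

The plane through P with normal n = (a, b, c) satisfies n·(r - P) = 0,
i.e. ax + by + cz = a·x₀ + b·y₀ + c·z₀.
d = 5·7 + 3·10 + (-4)·(-1)
  = 35 + 30 + 4
  = 69
Equation: 5x + 3y - 4z = 69

5x + 3y - 4z = 69


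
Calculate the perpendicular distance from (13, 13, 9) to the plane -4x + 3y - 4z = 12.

distance = |a·x₀ + b·y₀ + c·z₀ - d| / √(a² + b² + c²)
  = |(-4)·13 + 3·13 + (-4)·9 - 12| / √((-4)² + 3² + (-4)²)
  = |-52 + 39 - 36 - 12| / √(16 + 9 + 16)
  = |-61| / √41
  = 61 / 6.403
  ≈ 9.527

9.527


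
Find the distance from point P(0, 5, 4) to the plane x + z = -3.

distance = |a·x₀ + b·y₀ + c·z₀ - d| / √(a² + b² + c²)
  = |1·0 + 0·5 + 1·4 - (-3)| / √(1² + 0² + 1²)
  = |0 + 0 + 4 + 3| / √(1 + 0 + 1)
  = |7| / √2
  = 7 / 1.414
  ≈ 4.95

4.95


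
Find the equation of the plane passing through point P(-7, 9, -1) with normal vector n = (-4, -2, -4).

The plane through P with normal n = (a, b, c) satisfies n·(r - P) = 0,
i.e. ax + by + cz = a·x₀ + b·y₀ + c·z₀.
d = (-4)·(-7) + (-2)·9 + (-4)·(-1)
  = 28 - 18 + 4
  = 14
Equation: -4x - 2y - 4z = 14

-4x - 2y - 4z = 14


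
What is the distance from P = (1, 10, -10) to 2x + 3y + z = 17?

distance = |a·x₀ + b·y₀ + c·z₀ - d| / √(a² + b² + c²)
  = |2·1 + 3·10 + 1·(-10) - 17| / √(2² + 3² + 1²)
  = |2 + 30 - 10 - 17| / √(4 + 9 + 1)
  = |5| / √14
  = 5 / 3.742
  ≈ 1.336

1.336


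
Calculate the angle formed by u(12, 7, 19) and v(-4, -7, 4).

u·v = 12·(-4) + 7·(-7) + 19·4 = -48 - 49 + 76 = -21
|u| = √(12² + 7² + 19²) = √554 ≈ 23.54
|v| = √((-4)² + (-7)² + 4²) = √81 ≈ 9
cos θ = (u·v)/(|u||v|) = -21/(23.54·9) ≈ -0.09913
θ = arccos(-0.09913) ≈ 95.69°

95.69°


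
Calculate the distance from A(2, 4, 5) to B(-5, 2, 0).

d = √[(x₂-x₁)² + (y₂-y₁)² + (z₂-z₁)²]
  = √[(-7)² + (-2)² + (-5)²]
  = √[49 + 4 + 25]
  = √78
  ≈ 8.832

8.832


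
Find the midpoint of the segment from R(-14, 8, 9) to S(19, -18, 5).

M = ((x₁+x₂)/2, (y₁+y₂)/2, (z₁+z₂)/2)
  = ((-14 + 19)/2, (8 - 18)/2, (9 + 5)/2)
  = (5/2, -10/2, 14/2)
  = (2.5, -5, 7)

(2.5, -5, 7)


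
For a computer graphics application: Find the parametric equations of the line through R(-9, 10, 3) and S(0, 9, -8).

Direction vector d = S - R = (0 + 9, 9 - 10, -8 - 3) = (9, -1, -11)
Parametric form r = R + t·d:
x = -9 + 9t, y = 10 - t, z = 3 - 11t

x = -9 + 9t, y = 10 - t, z = 3 - 11t


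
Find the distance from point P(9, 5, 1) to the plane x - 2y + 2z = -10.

distance = |a·x₀ + b·y₀ + c·z₀ - d| / √(a² + b² + c²)
  = |1·9 + (-2)·5 + 2·1 - (-10)| / √(1² + (-2)² + 2²)
  = |9 - 10 + 2 + 10| / √(1 + 4 + 4)
  = |11| / √9
  = 11 / 3
  ≈ 3.667

3.667


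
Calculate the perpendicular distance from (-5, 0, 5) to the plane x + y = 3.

distance = |a·x₀ + b·y₀ + c·z₀ - d| / √(a² + b² + c²)
  = |1·(-5) + 1·0 + 0·5 - 3| / √(1² + 1² + 0²)
  = |-5 + 0 + 0 - 3| / √(1 + 1 + 0)
  = |-8| / √2
  = 8 / 1.414
  ≈ 5.657

5.657


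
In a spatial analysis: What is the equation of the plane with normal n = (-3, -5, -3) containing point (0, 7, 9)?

The plane through P with normal n = (a, b, c) satisfies n·(r - P) = 0,
i.e. ax + by + cz = a·x₀ + b·y₀ + c·z₀.
d = (-3)·0 + (-5)·7 + (-3)·9
  = 0 - 35 - 27
  = -62
Equation: -3x - 5y - 3z = -62

-3x - 5y - 3z = -62


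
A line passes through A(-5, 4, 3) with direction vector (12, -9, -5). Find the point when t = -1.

P(t) = A + t·d
  = (-5 + 12·(-1), 4 + (-9)·(-1), 3 + (-5)·(-1))
  = (-5 - 12, 4 + 9, 3 + 5)
  = (-17, 13, 8)

(-17, 13, 8)


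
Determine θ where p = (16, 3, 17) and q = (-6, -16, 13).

p·q = 16·(-6) + 3·(-16) + 17·13 = -96 - 48 + 221 = 77
|p| = √(16² + 3² + 17²) = √554 ≈ 23.54
|q| = √((-6)² + (-16)² + 13²) = √461 ≈ 21.47
cos θ = (p·q)/(|p||q|) = 77/(23.54·21.47) ≈ 0.1524
θ = arccos(0.1524) ≈ 81.24°

81.24°


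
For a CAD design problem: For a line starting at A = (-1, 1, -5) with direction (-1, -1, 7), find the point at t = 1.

P(t) = A + t·d
  = (-1 + (-1)·1, 1 + (-1)·1, -5 + 7·1)
  = (-1 - 1, 1 - 1, -5 + 7)
  = (-2, 0, 2)

(-2, 0, 2)


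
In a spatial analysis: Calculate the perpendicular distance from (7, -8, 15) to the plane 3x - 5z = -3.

distance = |a·x₀ + b·y₀ + c·z₀ - d| / √(a² + b² + c²)
  = |3·7 + 0·(-8) + (-5)·15 - (-3)| / √(3² + 0² + (-5)²)
  = |21 + 0 - 75 + 3| / √(9 + 0 + 25)
  = |-51| / √34
  = 51 / 5.831
  ≈ 8.746

8.746


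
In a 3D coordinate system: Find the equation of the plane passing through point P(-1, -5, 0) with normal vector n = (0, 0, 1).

The plane through P with normal n = (a, b, c) satisfies n·(r - P) = 0,
i.e. ax + by + cz = a·x₀ + b·y₀ + c·z₀.
d = 0·(-1) + 0·(-5) + 1·0
  = 0 + 0 + 0
  = 0
Equation: z = 0

z = 0


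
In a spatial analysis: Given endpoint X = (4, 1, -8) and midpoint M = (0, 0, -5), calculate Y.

Y = 2M - X
  = (2·0 - 4, 2·0 - 1, 2·(-5) - (-8))
  = (0 - 4, 0 - 1, -10 + 8)
  = (-4, -1, -2)

(-4, -1, -2)


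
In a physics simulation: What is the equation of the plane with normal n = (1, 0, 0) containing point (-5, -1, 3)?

The plane through P with normal n = (a, b, c) satisfies n·(r - P) = 0,
i.e. ax + by + cz = a·x₀ + b·y₀ + c·z₀.
d = 1·(-5) + 0·(-1) + 0·3
  = -5 + 0 + 0
  = -5
Equation: x = -5

x = -5


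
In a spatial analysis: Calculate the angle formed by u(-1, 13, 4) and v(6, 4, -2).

u·v = (-1)·6 + 13·4 + 4·(-2) = -6 + 52 - 8 = 38
|u| = √((-1)² + 13² + 4²) = √186 ≈ 13.64
|v| = √(6² + 4² + (-2)²) = √56 ≈ 7.483
cos θ = (u·v)/(|u||v|) = 38/(13.64·7.483) ≈ 0.3723
θ = arccos(0.3723) ≈ 68.14°

68.14°


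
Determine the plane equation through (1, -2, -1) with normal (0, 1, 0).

The plane through P with normal n = (a, b, c) satisfies n·(r - P) = 0,
i.e. ax + by + cz = a·x₀ + b·y₀ + c·z₀.
d = 0·1 + 1·(-2) + 0·(-1)
  = 0 - 2 + 0
  = -2
Equation: y = -2

y = -2


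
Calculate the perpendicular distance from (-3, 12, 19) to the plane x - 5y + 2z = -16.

distance = |a·x₀ + b·y₀ + c·z₀ - d| / √(a² + b² + c²)
  = |1·(-3) + (-5)·12 + 2·19 - (-16)| / √(1² + (-5)² + 2²)
  = |-3 - 60 + 38 + 16| / √(1 + 25 + 4)
  = |-9| / √30
  = 9 / 5.477
  ≈ 1.643

1.643


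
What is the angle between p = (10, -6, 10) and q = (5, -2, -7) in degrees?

p·q = 10·5 + (-6)·(-2) + 10·(-7) = 50 + 12 - 70 = -8
|p| = √(10² + (-6)² + 10²) = √236 ≈ 15.36
|q| = √(5² + (-2)² + (-7)²) = √78 ≈ 8.832
cos θ = (p·q)/(|p||q|) = -8/(15.36·8.832) ≈ -0.05896
θ = arccos(-0.05896) ≈ 93.38°

93.38°


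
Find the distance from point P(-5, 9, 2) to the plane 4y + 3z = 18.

distance = |a·x₀ + b·y₀ + c·z₀ - d| / √(a² + b² + c²)
  = |0·(-5) + 4·9 + 3·2 - 18| / √(0² + 4² + 3²)
  = |0 + 36 + 6 - 18| / √(0 + 16 + 9)
  = |24| / √25
  = 24 / 5
  ≈ 4.8

4.8


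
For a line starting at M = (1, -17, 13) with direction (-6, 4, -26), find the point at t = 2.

P(t) = M + t·d
  = (1 + (-6)·2, -17 + 4·2, 13 + (-26)·2)
  = (1 - 12, -17 + 8, 13 - 52)
  = (-11, -9, -39)

(-11, -9, -39)


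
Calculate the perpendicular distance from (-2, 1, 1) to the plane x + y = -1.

distance = |a·x₀ + b·y₀ + c·z₀ - d| / √(a² + b² + c²)
  = |1·(-2) + 1·1 + 0·1 - (-1)| / √(1² + 1² + 0²)
  = |-2 + 1 + 0 + 1| / √(1 + 1 + 0)
  = |0| / √2
  = 0 / 1.414
  ≈ 0

0


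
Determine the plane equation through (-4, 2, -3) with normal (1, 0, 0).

The plane through P with normal n = (a, b, c) satisfies n·(r - P) = 0,
i.e. ax + by + cz = a·x₀ + b·y₀ + c·z₀.
d = 1·(-4) + 0·2 + 0·(-3)
  = -4 + 0 + 0
  = -4
Equation: x = -4

x = -4


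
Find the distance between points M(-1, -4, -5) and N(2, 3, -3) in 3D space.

d = √[(x₂-x₁)² + (y₂-y₁)² + (z₂-z₁)²]
  = √[3² + 7² + 2²]
  = √[9 + 49 + 4]
  = √62
  ≈ 7.874

7.874


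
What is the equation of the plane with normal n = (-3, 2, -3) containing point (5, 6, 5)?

The plane through P with normal n = (a, b, c) satisfies n·(r - P) = 0,
i.e. ax + by + cz = a·x₀ + b·y₀ + c·z₀.
d = (-3)·5 + 2·6 + (-3)·5
  = -15 + 12 - 15
  = -18
Equation: -3x + 2y - 3z = -18

-3x + 2y - 3z = -18


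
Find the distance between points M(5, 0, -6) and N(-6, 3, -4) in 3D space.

d = √[(x₂-x₁)² + (y₂-y₁)² + (z₂-z₁)²]
  = √[(-11)² + 3² + 2²]
  = √[121 + 9 + 4]
  = √134
  ≈ 11.58

11.58


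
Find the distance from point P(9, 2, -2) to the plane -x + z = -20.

distance = |a·x₀ + b·y₀ + c·z₀ - d| / √(a² + b² + c²)
  = |(-1)·9 + 0·2 + 1·(-2) - (-20)| / √((-1)² + 0² + 1²)
  = |-9 + 0 - 2 + 20| / √(1 + 0 + 1)
  = |9| / √2
  = 9 / 1.414
  ≈ 6.364

6.364


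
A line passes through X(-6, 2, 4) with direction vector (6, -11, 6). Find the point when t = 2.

P(t) = X + t·d
  = (-6 + 6·2, 2 + (-11)·2, 4 + 6·2)
  = (-6 + 12, 2 - 22, 4 + 12)
  = (6, -20, 16)

(6, -20, 16)


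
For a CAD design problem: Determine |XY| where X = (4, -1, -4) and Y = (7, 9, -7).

d = √[(x₂-x₁)² + (y₂-y₁)² + (z₂-z₁)²]
  = √[3² + 10² + (-3)²]
  = √[9 + 100 + 9]
  = √118
  ≈ 10.86

10.86


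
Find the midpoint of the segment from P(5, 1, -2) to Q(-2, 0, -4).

M = ((x₁+x₂)/2, (y₁+y₂)/2, (z₁+z₂)/2)
  = ((5 - 2)/2, (1 + 0)/2, (-2 - 4)/2)
  = (3/2, 1/2, -6/2)
  = (1.5, 0.5, -3)

(1.5, 0.5, -3)


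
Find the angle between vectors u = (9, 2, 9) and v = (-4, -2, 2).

u·v = 9·(-4) + 2·(-2) + 9·2 = -36 - 4 + 18 = -22
|u| = √(9² + 2² + 9²) = √166 ≈ 12.88
|v| = √((-4)² + (-2)² + 2²) = √24 ≈ 4.899
cos θ = (u·v)/(|u||v|) = -22/(12.88·4.899) ≈ -0.3485
θ = arccos(-0.3485) ≈ 110.4°

110.4°


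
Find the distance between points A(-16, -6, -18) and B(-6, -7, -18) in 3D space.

d = √[(x₂-x₁)² + (y₂-y₁)² + (z₂-z₁)²]
  = √[10² + (-1)² + 0²]
  = √[100 + 1 + 0]
  = √101
  ≈ 10.05

10.05


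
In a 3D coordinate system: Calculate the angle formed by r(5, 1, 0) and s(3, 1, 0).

r·s = 5·3 + 1·1 + 0·0 = 15 + 1 + 0 = 16
|r| = √(5² + 1² + 0²) = √26 ≈ 5.099
|s| = √(3² + 1² + 0²) = √10 ≈ 3.162
cos θ = (r·s)/(|r||s|) = 16/(5.099·3.162) ≈ 0.9923
θ = arccos(0.9923) ≈ 7.125°

7.125°


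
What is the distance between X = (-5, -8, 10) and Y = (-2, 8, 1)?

d = √[(x₂-x₁)² + (y₂-y₁)² + (z₂-z₁)²]
  = √[3² + 16² + (-9)²]
  = √[9 + 256 + 81]
  = √346
  ≈ 18.6

18.6


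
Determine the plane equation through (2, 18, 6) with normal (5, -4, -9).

The plane through P with normal n = (a, b, c) satisfies n·(r - P) = 0,
i.e. ax + by + cz = a·x₀ + b·y₀ + c·z₀.
d = 5·2 + (-4)·18 + (-9)·6
  = 10 - 72 - 54
  = -116
Equation: 5x - 4y - 9z = -116

5x - 4y - 9z = -116


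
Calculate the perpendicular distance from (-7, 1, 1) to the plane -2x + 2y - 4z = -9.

distance = |a·x₀ + b·y₀ + c·z₀ - d| / √(a² + b² + c²)
  = |(-2)·(-7) + 2·1 + (-4)·1 - (-9)| / √((-2)² + 2² + (-4)²)
  = |14 + 2 - 4 + 9| / √(4 + 4 + 16)
  = |21| / √24
  = 21 / 4.899
  ≈ 4.287

4.287


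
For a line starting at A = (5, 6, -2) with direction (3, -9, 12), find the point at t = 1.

P(t) = A + t·d
  = (5 + 3·1, 6 + (-9)·1, -2 + 12·1)
  = (5 + 3, 6 - 9, -2 + 12)
  = (8, -3, 10)

(8, -3, 10)


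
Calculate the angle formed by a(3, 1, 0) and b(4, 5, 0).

a·b = 3·4 + 1·5 + 0·0 = 12 + 5 + 0 = 17
|a| = √(3² + 1² + 0²) = √10 ≈ 3.162
|b| = √(4² + 5² + 0²) = √41 ≈ 6.403
cos θ = (a·b)/(|a||b|) = 17/(3.162·6.403) ≈ 0.8396
θ = arccos(0.8396) ≈ 32.91°

32.91°


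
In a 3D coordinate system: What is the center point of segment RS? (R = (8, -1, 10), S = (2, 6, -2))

M = ((x₁+x₂)/2, (y₁+y₂)/2, (z₁+z₂)/2)
  = ((8 + 2)/2, (-1 + 6)/2, (10 - 2)/2)
  = (10/2, 5/2, 8/2)
  = (5, 2.5, 4)

(5, 2.5, 4)


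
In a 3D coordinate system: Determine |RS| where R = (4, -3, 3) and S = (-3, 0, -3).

d = √[(x₂-x₁)² + (y₂-y₁)² + (z₂-z₁)²]
  = √[(-7)² + 3² + (-6)²]
  = √[49 + 9 + 36]
  = √94
  ≈ 9.695

9.695


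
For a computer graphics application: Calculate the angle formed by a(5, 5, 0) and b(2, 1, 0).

a·b = 5·2 + 5·1 + 0·0 = 10 + 5 + 0 = 15
|a| = √(5² + 5² + 0²) = √50 ≈ 7.071
|b| = √(2² + 1² + 0²) = √5 ≈ 2.236
cos θ = (a·b)/(|a||b|) = 15/(7.071·2.236) ≈ 0.9487
θ = arccos(0.9487) ≈ 18.43°

18.43°


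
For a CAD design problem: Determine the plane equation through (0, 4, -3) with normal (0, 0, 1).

The plane through P with normal n = (a, b, c) satisfies n·(r - P) = 0,
i.e. ax + by + cz = a·x₀ + b·y₀ + c·z₀.
d = 0·0 + 0·4 + 1·(-3)
  = 0 + 0 - 3
  = -3
Equation: z = -3

z = -3


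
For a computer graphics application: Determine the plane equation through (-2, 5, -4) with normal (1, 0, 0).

The plane through P with normal n = (a, b, c) satisfies n·(r - P) = 0,
i.e. ax + by + cz = a·x₀ + b·y₀ + c·z₀.
d = 1·(-2) + 0·5 + 0·(-4)
  = -2 + 0 + 0
  = -2
Equation: x = -2

x = -2


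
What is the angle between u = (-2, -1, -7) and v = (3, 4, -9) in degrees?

u·v = (-2)·3 + (-1)·4 + (-7)·(-9) = -6 - 4 + 63 = 53
|u| = √((-2)² + (-1)² + (-7)²) = √54 ≈ 7.348
|v| = √(3² + 4² + (-9)²) = √106 ≈ 10.3
cos θ = (u·v)/(|u||v|) = 53/(7.348·10.3) ≈ 0.7005
θ = arccos(0.7005) ≈ 45.53°

45.53°


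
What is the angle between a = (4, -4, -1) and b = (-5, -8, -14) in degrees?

a·b = 4·(-5) + (-4)·(-8) + (-1)·(-14) = -20 + 32 + 14 = 26
|a| = √(4² + (-4)² + (-1)²) = √33 ≈ 5.745
|b| = √((-5)² + (-8)² + (-14)²) = √285 ≈ 16.88
cos θ = (a·b)/(|a||b|) = 26/(5.745·16.88) ≈ 0.2681
θ = arccos(0.2681) ≈ 74.45°

74.45°


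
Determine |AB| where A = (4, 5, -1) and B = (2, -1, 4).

d = √[(x₂-x₁)² + (y₂-y₁)² + (z₂-z₁)²]
  = √[(-2)² + (-6)² + 5²]
  = √[4 + 36 + 25]
  = √65
  ≈ 8.062

8.062


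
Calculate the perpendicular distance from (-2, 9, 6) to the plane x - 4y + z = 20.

distance = |a·x₀ + b·y₀ + c·z₀ - d| / √(a² + b² + c²)
  = |1·(-2) + (-4)·9 + 1·6 - 20| / √(1² + (-4)² + 1²)
  = |-2 - 36 + 6 - 20| / √(1 + 16 + 1)
  = |-52| / √18
  = 52 / 4.243
  ≈ 12.26

12.26


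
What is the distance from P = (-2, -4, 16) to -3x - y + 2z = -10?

distance = |a·x₀ + b·y₀ + c·z₀ - d| / √(a² + b² + c²)
  = |(-3)·(-2) + (-1)·(-4) + 2·16 - (-10)| / √((-3)² + (-1)² + 2²)
  = |6 + 4 + 32 + 10| / √(9 + 1 + 4)
  = |52| / √14
  = 52 / 3.742
  ≈ 13.9

13.9


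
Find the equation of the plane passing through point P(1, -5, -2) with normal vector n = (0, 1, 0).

The plane through P with normal n = (a, b, c) satisfies n·(r - P) = 0,
i.e. ax + by + cz = a·x₀ + b·y₀ + c·z₀.
d = 0·1 + 1·(-5) + 0·(-2)
  = 0 - 5 + 0
  = -5
Equation: y = -5

y = -5


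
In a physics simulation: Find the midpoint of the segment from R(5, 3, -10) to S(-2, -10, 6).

M = ((x₁+x₂)/2, (y₁+y₂)/2, (z₁+z₂)/2)
  = ((5 - 2)/2, (3 - 10)/2, (-10 + 6)/2)
  = (3/2, -7/2, -4/2)
  = (1.5, -3.5, -2)

(1.5, -3.5, -2)


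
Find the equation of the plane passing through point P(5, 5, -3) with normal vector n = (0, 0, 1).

The plane through P with normal n = (a, b, c) satisfies n·(r - P) = 0,
i.e. ax + by + cz = a·x₀ + b·y₀ + c·z₀.
d = 0·5 + 0·5 + 1·(-3)
  = 0 + 0 - 3
  = -3
Equation: z = -3

z = -3


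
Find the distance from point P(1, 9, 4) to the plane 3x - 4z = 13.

distance = |a·x₀ + b·y₀ + c·z₀ - d| / √(a² + b² + c²)
  = |3·1 + 0·9 + (-4)·4 - 13| / √(3² + 0² + (-4)²)
  = |3 + 0 - 16 - 13| / √(9 + 0 + 16)
  = |-26| / √25
  = 26 / 5
  ≈ 5.2

5.2


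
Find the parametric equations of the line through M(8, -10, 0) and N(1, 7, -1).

Direction vector d = N - M = (1 - 8, 7 + 10, -1 + 0) = (-7, 17, -1)
Parametric form r = M + t·d:
x = 8 - 7t, y = -10 + 17t, z = 0 - t

x = 8 - 7t, y = -10 + 17t, z = 0 - t


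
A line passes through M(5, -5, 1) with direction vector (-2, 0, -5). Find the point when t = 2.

P(t) = M + t·d
  = (5 + (-2)·2, -5 + 0·2, 1 + (-5)·2)
  = (5 - 4, -5 + 0, 1 - 10)
  = (1, -5, -9)

(1, -5, -9)


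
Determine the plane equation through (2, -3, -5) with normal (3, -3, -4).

The plane through P with normal n = (a, b, c) satisfies n·(r - P) = 0,
i.e. ax + by + cz = a·x₀ + b·y₀ + c·z₀.
d = 3·2 + (-3)·(-3) + (-4)·(-5)
  = 6 + 9 + 20
  = 35
Equation: 3x - 3y - 4z = 35

3x - 3y - 4z = 35


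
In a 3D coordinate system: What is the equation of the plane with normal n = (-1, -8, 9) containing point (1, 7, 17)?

The plane through P with normal n = (a, b, c) satisfies n·(r - P) = 0,
i.e. ax + by + cz = a·x₀ + b·y₀ + c·z₀.
d = (-1)·1 + (-8)·7 + 9·17
  = -1 - 56 + 153
  = 96
Equation: -x - 8y + 9z = 96

-x - 8y + 9z = 96


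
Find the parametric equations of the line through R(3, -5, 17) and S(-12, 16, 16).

Direction vector d = S - R = (-12 - 3, 16 + 5, 16 - 17) = (-15, 21, -1)
Parametric form r = R + t·d:
x = 3 - 15t, y = -5 + 21t, z = 17 - t

x = 3 - 15t, y = -5 + 21t, z = 17 - t


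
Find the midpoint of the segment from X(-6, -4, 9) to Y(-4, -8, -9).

M = ((x₁+x₂)/2, (y₁+y₂)/2, (z₁+z₂)/2)
  = ((-6 - 4)/2, (-4 - 8)/2, (9 - 9)/2)
  = (-10/2, -12/2, 0/2)
  = (-5, -6, 0)

(-5, -6, 0)


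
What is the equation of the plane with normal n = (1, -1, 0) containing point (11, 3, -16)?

The plane through P with normal n = (a, b, c) satisfies n·(r - P) = 0,
i.e. ax + by + cz = a·x₀ + b·y₀ + c·z₀.
d = 1·11 + (-1)·3 + 0·(-16)
  = 11 - 3 + 0
  = 8
Equation: x - y = 8

x - y = 8


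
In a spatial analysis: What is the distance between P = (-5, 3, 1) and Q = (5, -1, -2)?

d = √[(x₂-x₁)² + (y₂-y₁)² + (z₂-z₁)²]
  = √[10² + (-4)² + (-3)²]
  = √[100 + 16 + 9]
  = √125
  ≈ 11.18

11.18


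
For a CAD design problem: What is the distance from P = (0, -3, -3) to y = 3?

distance = |a·x₀ + b·y₀ + c·z₀ - d| / √(a² + b² + c²)
  = |0·0 + 1·(-3) + 0·(-3) - 3| / √(0² + 1² + 0²)
  = |0 - 3 + 0 - 3| / √(0 + 1 + 0)
  = |-6| / √1
  = 6 / 1
  ≈ 6

6


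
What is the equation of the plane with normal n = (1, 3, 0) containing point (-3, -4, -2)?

The plane through P with normal n = (a, b, c) satisfies n·(r - P) = 0,
i.e. ax + by + cz = a·x₀ + b·y₀ + c·z₀.
d = 1·(-3) + 3·(-4) + 0·(-2)
  = -3 - 12 + 0
  = -15
Equation: x + 3y = -15

x + 3y = -15


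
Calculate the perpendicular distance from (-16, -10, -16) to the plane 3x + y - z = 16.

distance = |a·x₀ + b·y₀ + c·z₀ - d| / √(a² + b² + c²)
  = |3·(-16) + 1·(-10) + (-1)·(-16) - 16| / √(3² + 1² + (-1)²)
  = |-48 - 10 + 16 - 16| / √(9 + 1 + 1)
  = |-58| / √11
  = 58 / 3.317
  ≈ 17.49

17.49


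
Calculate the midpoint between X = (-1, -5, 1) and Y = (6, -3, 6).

M = ((x₁+x₂)/2, (y₁+y₂)/2, (z₁+z₂)/2)
  = ((-1 + 6)/2, (-5 - 3)/2, (1 + 6)/2)
  = (5/2, -8/2, 7/2)
  = (2.5, -4, 3.5)

(2.5, -4, 3.5)


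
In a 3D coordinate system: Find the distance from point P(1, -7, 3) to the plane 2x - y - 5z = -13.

distance = |a·x₀ + b·y₀ + c·z₀ - d| / √(a² + b² + c²)
  = |2·1 + (-1)·(-7) + (-5)·3 - (-13)| / √(2² + (-1)² + (-5)²)
  = |2 + 7 - 15 + 13| / √(4 + 1 + 25)
  = |7| / √30
  = 7 / 5.477
  ≈ 1.278

1.278


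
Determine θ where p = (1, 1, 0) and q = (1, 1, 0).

p·q = 1·1 + 1·1 + 0·0 = 1 + 1 + 0 = 2
|p| = √(1² + 1² + 0²) = √2 ≈ 1.414
|q| = √(1² + 1² + 0²) = √2 ≈ 1.414
cos θ = (p·q)/(|p||q|) = 2/(1.414·1.414) ≈ 1
θ = arccos(1) ≈ 0°

0°


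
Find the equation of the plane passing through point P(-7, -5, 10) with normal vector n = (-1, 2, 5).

The plane through P with normal n = (a, b, c) satisfies n·(r - P) = 0,
i.e. ax + by + cz = a·x₀ + b·y₀ + c·z₀.
d = (-1)·(-7) + 2·(-5) + 5·10
  = 7 - 10 + 50
  = 47
Equation: -x + 2y + 5z = 47

-x + 2y + 5z = 47


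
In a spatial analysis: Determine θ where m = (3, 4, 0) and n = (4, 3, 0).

m·n = 3·4 + 4·3 + 0·0 = 12 + 12 + 0 = 24
|m| = √(3² + 4² + 0²) = √25 ≈ 5
|n| = √(4² + 3² + 0²) = √25 ≈ 5
cos θ = (m·n)/(|m||n|) = 24/(5·5) ≈ 0.96
θ = arccos(0.96) ≈ 16.26°

16.26°


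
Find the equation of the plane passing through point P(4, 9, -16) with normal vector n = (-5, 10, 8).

The plane through P with normal n = (a, b, c) satisfies n·(r - P) = 0,
i.e. ax + by + cz = a·x₀ + b·y₀ + c·z₀.
d = (-5)·4 + 10·9 + 8·(-16)
  = -20 + 90 - 128
  = -58
Equation: -5x + 10y + 8z = -58

-5x + 10y + 8z = -58


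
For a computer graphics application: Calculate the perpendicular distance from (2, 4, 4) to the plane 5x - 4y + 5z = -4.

distance = |a·x₀ + b·y₀ + c·z₀ - d| / √(a² + b² + c²)
  = |5·2 + (-4)·4 + 5·4 - (-4)| / √(5² + (-4)² + 5²)
  = |10 - 16 + 20 + 4| / √(25 + 16 + 25)
  = |18| / √66
  = 18 / 8.124
  ≈ 2.216

2.216


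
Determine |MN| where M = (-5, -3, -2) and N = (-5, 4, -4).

d = √[(x₂-x₁)² + (y₂-y₁)² + (z₂-z₁)²]
  = √[0² + 7² + (-2)²]
  = √[0 + 49 + 4]
  = √53
  ≈ 7.28

7.28


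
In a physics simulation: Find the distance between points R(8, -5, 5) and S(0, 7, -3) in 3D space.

d = √[(x₂-x₁)² + (y₂-y₁)² + (z₂-z₁)²]
  = √[(-8)² + 12² + (-8)²]
  = √[64 + 144 + 64]
  = √272
  ≈ 16.49

16.49


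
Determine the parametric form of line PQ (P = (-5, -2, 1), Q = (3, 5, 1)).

Direction vector d = Q - P = (3 + 5, 5 + 2, 1 - 1) = (8, 7, 0)
Parametric form r = P + t·d:
x = -5 + 8t, y = -2 + 7t, z = 1

x = -5 + 8t, y = -2 + 7t, z = 1


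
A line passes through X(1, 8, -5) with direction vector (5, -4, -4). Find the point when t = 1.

P(t) = X + t·d
  = (1 + 5·1, 8 + (-4)·1, -5 + (-4)·1)
  = (1 + 5, 8 - 4, -5 - 4)
  = (6, 4, -9)

(6, 4, -9)


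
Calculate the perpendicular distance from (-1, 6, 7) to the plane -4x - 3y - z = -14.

distance = |a·x₀ + b·y₀ + c·z₀ - d| / √(a² + b² + c²)
  = |(-4)·(-1) + (-3)·6 + (-1)·7 - (-14)| / √((-4)² + (-3)² + (-1)²)
  = |4 - 18 - 7 + 14| / √(16 + 9 + 1)
  = |-7| / √26
  = 7 / 5.099
  ≈ 1.373

1.373


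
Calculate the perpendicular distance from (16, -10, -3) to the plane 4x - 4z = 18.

distance = |a·x₀ + b·y₀ + c·z₀ - d| / √(a² + b² + c²)
  = |4·16 + 0·(-10) + (-4)·(-3) - 18| / √(4² + 0² + (-4)²)
  = |64 + 0 + 12 - 18| / √(16 + 0 + 16)
  = |58| / √32
  = 58 / 5.657
  ≈ 10.25

10.25


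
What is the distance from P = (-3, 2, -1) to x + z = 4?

distance = |a·x₀ + b·y₀ + c·z₀ - d| / √(a² + b² + c²)
  = |1·(-3) + 0·2 + 1·(-1) - 4| / √(1² + 0² + 1²)
  = |-3 + 0 - 1 - 4| / √(1 + 0 + 1)
  = |-8| / √2
  = 8 / 1.414
  ≈ 5.657

5.657


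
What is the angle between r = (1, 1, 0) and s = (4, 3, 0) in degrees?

r·s = 1·4 + 1·3 + 0·0 = 4 + 3 + 0 = 7
|r| = √(1² + 1² + 0²) = √2 ≈ 1.414
|s| = √(4² + 3² + 0²) = √25 ≈ 5
cos θ = (r·s)/(|r||s|) = 7/(1.414·5) ≈ 0.9899
θ = arccos(0.9899) ≈ 8.13°

8.13°


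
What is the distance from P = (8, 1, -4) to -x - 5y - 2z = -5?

distance = |a·x₀ + b·y₀ + c·z₀ - d| / √(a² + b² + c²)
  = |(-1)·8 + (-5)·1 + (-2)·(-4) - (-5)| / √((-1)² + (-5)² + (-2)²)
  = |-8 - 5 + 8 + 5| / √(1 + 25 + 4)
  = |0| / √30
  = 0 / 5.477
  ≈ 0

0


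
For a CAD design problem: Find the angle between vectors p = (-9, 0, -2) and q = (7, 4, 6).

p·q = (-9)·7 + 0·4 + (-2)·6 = -63 + 0 - 12 = -75
|p| = √((-9)² + 0² + (-2)²) = √85 ≈ 9.22
|q| = √(7² + 4² + 6²) = √101 ≈ 10.05
cos θ = (p·q)/(|p||q|) = -75/(9.22·10.05) ≈ -0.8095
θ = arccos(-0.8095) ≈ 144°

144°


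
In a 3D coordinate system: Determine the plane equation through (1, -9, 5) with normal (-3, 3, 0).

The plane through P with normal n = (a, b, c) satisfies n·(r - P) = 0,
i.e. ax + by + cz = a·x₀ + b·y₀ + c·z₀.
d = (-3)·1 + 3·(-9) + 0·5
  = -3 - 27 + 0
  = -30
Equation: -3x + 3y = -30

-3x + 3y = -30


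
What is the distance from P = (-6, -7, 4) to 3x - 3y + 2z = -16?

distance = |a·x₀ + b·y₀ + c·z₀ - d| / √(a² + b² + c²)
  = |3·(-6) + (-3)·(-7) + 2·4 - (-16)| / √(3² + (-3)² + 2²)
  = |-18 + 21 + 8 + 16| / √(9 + 9 + 4)
  = |27| / √22
  = 27 / 4.69
  ≈ 5.756

5.756


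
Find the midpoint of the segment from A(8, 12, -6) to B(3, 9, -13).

M = ((x₁+x₂)/2, (y₁+y₂)/2, (z₁+z₂)/2)
  = ((8 + 3)/2, (12 + 9)/2, (-6 - 13)/2)
  = (11/2, 21/2, -19/2)
  = (5.5, 10.5, -9.5)

(5.5, 10.5, -9.5)


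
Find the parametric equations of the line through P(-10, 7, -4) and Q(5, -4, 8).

Direction vector d = Q - P = (5 + 10, -4 - 7, 8 + 4) = (15, -11, 12)
Parametric form r = P + t·d:
x = -10 + 15t, y = 7 - 11t, z = -4 + 12t

x = -10 + 15t, y = 7 - 11t, z = -4 + 12t


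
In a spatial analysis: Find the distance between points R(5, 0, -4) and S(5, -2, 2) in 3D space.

d = √[(x₂-x₁)² + (y₂-y₁)² + (z₂-z₁)²]
  = √[0² + (-2)² + 6²]
  = √[0 + 4 + 36]
  = √40
  ≈ 6.325

6.325


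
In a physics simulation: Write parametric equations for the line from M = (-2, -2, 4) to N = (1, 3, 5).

Direction vector d = N - M = (1 + 2, 3 + 2, 5 - 4) = (3, 5, 1)
Parametric form r = M + t·d:
x = -2 + 3t, y = -2 + 5t, z = 4 + t

x = -2 + 3t, y = -2 + 5t, z = 4 + t


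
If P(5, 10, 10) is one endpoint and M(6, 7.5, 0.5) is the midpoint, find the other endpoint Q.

Q = 2M - P
  = (2·6 - 5, 2·7.5 - 10, 2·0.5 - 10)
  = (12 - 5, 15 - 10, 1 - 10)
  = (7, 5, -9)

(7, 5, -9)


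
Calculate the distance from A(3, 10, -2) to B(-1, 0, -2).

d = √[(x₂-x₁)² + (y₂-y₁)² + (z₂-z₁)²]
  = √[(-4)² + (-10)² + 0²]
  = √[16 + 100 + 0]
  = √116
  ≈ 10.77

10.77


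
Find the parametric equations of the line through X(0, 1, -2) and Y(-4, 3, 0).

Direction vector d = Y - X = (-4 + 0, 3 - 1, 0 + 2) = (-4, 2, 2)
Parametric form r = X + t·d:
x = 0 - 4t, y = 1 + 2t, z = -2 + 2t

x = 0 - 4t, y = 1 + 2t, z = -2 + 2t


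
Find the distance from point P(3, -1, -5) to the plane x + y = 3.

distance = |a·x₀ + b·y₀ + c·z₀ - d| / √(a² + b² + c²)
  = |1·3 + 1·(-1) + 0·(-5) - 3| / √(1² + 1² + 0²)
  = |3 - 1 + 0 - 3| / √(1 + 1 + 0)
  = |-1| / √2
  = 1 / 1.414
  ≈ 0.7071

0.7071


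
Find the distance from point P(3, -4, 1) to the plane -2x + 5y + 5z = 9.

distance = |a·x₀ + b·y₀ + c·z₀ - d| / √(a² + b² + c²)
  = |(-2)·3 + 5·(-4) + 5·1 - 9| / √((-2)² + 5² + 5²)
  = |-6 - 20 + 5 - 9| / √(4 + 25 + 25)
  = |-30| / √54
  = 30 / 7.348
  ≈ 4.082

4.082


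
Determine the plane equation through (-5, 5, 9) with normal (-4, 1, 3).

The plane through P with normal n = (a, b, c) satisfies n·(r - P) = 0,
i.e. ax + by + cz = a·x₀ + b·y₀ + c·z₀.
d = (-4)·(-5) + 1·5 + 3·9
  = 20 + 5 + 27
  = 52
Equation: -4x + y + 3z = 52

-4x + y + 3z = 52


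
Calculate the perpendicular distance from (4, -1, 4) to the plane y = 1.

distance = |a·x₀ + b·y₀ + c·z₀ - d| / √(a² + b² + c²)
  = |0·4 + 1·(-1) + 0·4 - 1| / √(0² + 1² + 0²)
  = |0 - 1 + 0 - 1| / √(0 + 1 + 0)
  = |-2| / √1
  = 2 / 1
  ≈ 2

2


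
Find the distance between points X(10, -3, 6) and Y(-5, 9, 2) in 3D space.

d = √[(x₂-x₁)² + (y₂-y₁)² + (z₂-z₁)²]
  = √[(-15)² + 12² + (-4)²]
  = √[225 + 144 + 16]
  = √385
  ≈ 19.62

19.62


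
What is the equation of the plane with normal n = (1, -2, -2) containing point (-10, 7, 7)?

The plane through P with normal n = (a, b, c) satisfies n·(r - P) = 0,
i.e. ax + by + cz = a·x₀ + b·y₀ + c·z₀.
d = 1·(-10) + (-2)·7 + (-2)·7
  = -10 - 14 - 14
  = -38
Equation: x - 2y - 2z = -38

x - 2y - 2z = -38


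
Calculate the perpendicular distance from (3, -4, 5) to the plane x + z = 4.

distance = |a·x₀ + b·y₀ + c·z₀ - d| / √(a² + b² + c²)
  = |1·3 + 0·(-4) + 1·5 - 4| / √(1² + 0² + 1²)
  = |3 + 0 + 5 - 4| / √(1 + 0 + 1)
  = |4| / √2
  = 4 / 1.414
  ≈ 2.828

2.828


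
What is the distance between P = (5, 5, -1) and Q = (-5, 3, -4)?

d = √[(x₂-x₁)² + (y₂-y₁)² + (z₂-z₁)²]
  = √[(-10)² + (-2)² + (-3)²]
  = √[100 + 4 + 9]
  = √113
  ≈ 10.63

10.63


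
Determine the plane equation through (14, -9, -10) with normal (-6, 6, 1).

The plane through P with normal n = (a, b, c) satisfies n·(r - P) = 0,
i.e. ax + by + cz = a·x₀ + b·y₀ + c·z₀.
d = (-6)·14 + 6·(-9) + 1·(-10)
  = -84 - 54 - 10
  = -148
Equation: -6x + 6y + z = -148

-6x + 6y + z = -148


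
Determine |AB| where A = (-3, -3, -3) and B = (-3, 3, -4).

d = √[(x₂-x₁)² + (y₂-y₁)² + (z₂-z₁)²]
  = √[0² + 6² + (-1)²]
  = √[0 + 36 + 1]
  = √37
  ≈ 6.083

6.083


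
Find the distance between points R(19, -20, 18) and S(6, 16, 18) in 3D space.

d = √[(x₂-x₁)² + (y₂-y₁)² + (z₂-z₁)²]
  = √[(-13)² + 36² + 0²]
  = √[169 + 1296 + 0]
  = √1465
  ≈ 38.28

38.28
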